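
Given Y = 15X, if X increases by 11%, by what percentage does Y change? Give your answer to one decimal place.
11.0%

For Y = 15X:
If X → X(1 + 0.11)
Then Y → Y · (1 + 0.11)^1
     = Y · 1.1100

Percentage change = ((1 + 0.11)^1 − 1) × 100% = 11.0%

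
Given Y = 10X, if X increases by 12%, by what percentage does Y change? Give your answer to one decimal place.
12.0%

For Y = 10X:
If X → X(1 + 0.12)
Then Y → Y · (1 + 0.12)^1
     = Y · 1.1200

Percentage change = ((1 + 0.12)^1 − 1) × 100% = 12.0%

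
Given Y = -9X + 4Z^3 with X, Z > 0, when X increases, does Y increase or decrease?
Y decreases

Taking the partial derivative:
∂Y/∂X = -9

∂Y/∂X = -9 < 0 (assuming positive values)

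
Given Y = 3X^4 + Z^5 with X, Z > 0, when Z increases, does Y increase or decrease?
Y increases

Taking the partial derivative:
∂Y/∂Z = 5Z^4

∂Y/∂Z = 5Z^4 > 0 (assuming positive values)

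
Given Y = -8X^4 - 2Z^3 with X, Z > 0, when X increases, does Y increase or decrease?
Y decreases

Taking the partial derivative:
∂Y/∂X = -32X^3

∂Y/∂X = -32X^3 < 0 (assuming positive values)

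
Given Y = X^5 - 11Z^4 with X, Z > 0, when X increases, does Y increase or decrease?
Y increases

Taking the partial derivative:
∂Y/∂X = 5X^4

∂Y/∂X = 5X^4 > 0 (assuming positive values)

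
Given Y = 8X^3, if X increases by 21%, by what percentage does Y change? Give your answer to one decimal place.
77.2%

For Y = 8X^3:
If X → X(1 + 0.21)
Then Y → Y · (1 + 0.21)^3
     ≈ Y · 1.7716

Percentage change = ((1 + 0.21)^3 − 1) × 100% ≈ 77.2%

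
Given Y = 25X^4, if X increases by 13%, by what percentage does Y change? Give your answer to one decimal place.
63.0%

For Y = 25X^4:
If X → X(1 + 0.13)
Then Y → Y · (1 + 0.13)^4
     ≈ Y · 1.6305

Percentage change = ((1 + 0.13)^4 − 1) × 100% ≈ 63.0%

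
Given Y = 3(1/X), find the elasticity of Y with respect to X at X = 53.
Elasticity = -1

Elasticity = (dY/dX) · (X/Y)

dY/dX = -3/X²
At X = 53: dY/dX = -3/2809, Y = 3/53

Elasticity = (-3/2809) · (53 / (3/53)) = -1

Interpretation: for a small percentage change in X, the percentage change in Y is approximately -1.00 times as large.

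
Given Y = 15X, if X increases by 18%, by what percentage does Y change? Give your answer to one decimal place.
18.0%

For Y = 15X:
If X → X(1 + 0.18)
Then Y → Y · (1 + 0.18)^1
     = Y · 1.1800

Percentage change = ((1 + 0.18)^1 − 1) × 100% = 18.0%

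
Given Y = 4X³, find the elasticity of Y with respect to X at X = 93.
Elasticity = 3

Elasticity = (dY/dX) · (X/Y)

dY/dX = 12·X²
At X = 93: dY/dX = 103788, Y = 3217428

Elasticity = 103788 · (93 / 3217428) = 3

Interpretation: for a small percentage change in X, the percentage change in Y is approximately 3.00 times as large.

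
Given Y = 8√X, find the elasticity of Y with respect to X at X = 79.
Elasticity = 1/2

Elasticity = (dY/dX) · (X/Y)

dY/dX = 4/√X
At X = 79: dY/dX = 4·√79/79, Y = 8·√79

Elasticity = (4·√79/79) · (79 / (8·√79)) = 1/2

Interpretation: for a small percentage change in X, the percentage change in Y is approximately 0.50 times as large.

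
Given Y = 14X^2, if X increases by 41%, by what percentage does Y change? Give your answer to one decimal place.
98.8%

For Y = 14X^2:
If X → X(1 + 0.41)
Then Y → Y · (1 + 0.41)^2
     = Y · 1.9881

Percentage change = ((1 + 0.41)^2 − 1) × 100% ≈ 98.8%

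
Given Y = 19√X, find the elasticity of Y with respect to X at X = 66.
Elasticity = 1/2

Elasticity = (dY/dX) · (X/Y)

dY/dX = 19/(2·√X)
At X = 66: dY/dX = 19·√66/132, Y = 19·√66

Elasticity = (19·√66/132) · (66 / (19·√66)) = 1/2

Interpretation: for a small percentage change in X, the percentage change in Y is approximately 0.50 times as large.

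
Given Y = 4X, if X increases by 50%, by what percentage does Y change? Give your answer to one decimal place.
50.0%

For Y = 4X:
If X → X(1 + 0.5)
Then Y → Y · (1 + 0.5)^1
     = Y · 1.5000

Percentage change = ((1 + 0.5)^1 − 1) × 100% = 50.0%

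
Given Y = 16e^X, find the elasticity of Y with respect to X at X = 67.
Elasticity = 67

Elasticity = (dY/dX) · (X/Y)

dY/dX = 16·e^X
At X = 67: dY/dX = 16·e^67, Y = 16·e^67

Elasticity = (16·e^67) · (67 / (16·e^67)) = 67

Interpretation: for a small percentage change in X, the percentage change in Y is approximately 67.00 times as large.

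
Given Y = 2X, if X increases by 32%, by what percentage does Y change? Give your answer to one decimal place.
32.0%

For Y = 2X:
If X → X(1 + 0.32)
Then Y → Y · (1 + 0.32)^1
     = Y · 1.3200

Percentage change = ((1 + 0.32)^1 − 1) × 100% = 32.0%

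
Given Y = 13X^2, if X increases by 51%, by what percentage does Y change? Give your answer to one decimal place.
128.0%

For Y = 13X^2:
If X → X(1 + 0.51)
Then Y → Y · (1 + 0.51)^2
     = Y · 2.2801

Percentage change = ((1 + 0.51)^2 − 1) × 100% ≈ 128.0%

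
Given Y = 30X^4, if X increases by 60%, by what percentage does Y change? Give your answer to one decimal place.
555.4%

For Y = 30X^4:
If X → X(1 + 0.6)
Then Y → Y · (1 + 0.6)^4
     = Y · 6.5536

Percentage change = ((1 + 0.6)^4 − 1) × 100% ≈ 555.4%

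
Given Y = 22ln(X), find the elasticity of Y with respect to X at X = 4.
Elasticity = 1/ln(4) ≈ 0.7213

Elasticity = (dY/dX) · (X/Y)

dY/dX = 22/X
At X = 4: dY/dX = 11/2, Y = 22·ln(4)

Elasticity = (11/2) · (4 / (22·ln(4))) = 1/ln(4) ≈ 0.7213

Interpretation: for a small percentage change in X, the percentage change in Y is approximately 0.72 times as large.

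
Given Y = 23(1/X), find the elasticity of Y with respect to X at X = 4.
Elasticity = -1

Elasticity = (dY/dX) · (X/Y)

dY/dX = -23/X²
At X = 4: dY/dX = -23/16, Y = 23/4

Elasticity = (-23/16) · (4 / (23/4)) = -1

Interpretation: for a small percentage change in X, the percentage change in Y is approximately -1.00 times as large.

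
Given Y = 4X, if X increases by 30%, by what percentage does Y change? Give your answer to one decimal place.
30.0%

For Y = 4X:
If X → X(1 + 0.3)
Then Y → Y · (1 + 0.3)^1
     = Y · 1.3000

Percentage change = ((1 + 0.3)^1 − 1) × 100% = 30.0%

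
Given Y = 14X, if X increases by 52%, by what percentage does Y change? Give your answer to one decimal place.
52.0%

For Y = 14X:
If X → X(1 + 0.52)
Then Y → Y · (1 + 0.52)^1
     = Y · 1.5200

Percentage change = ((1 + 0.52)^1 − 1) × 100% = 52.0%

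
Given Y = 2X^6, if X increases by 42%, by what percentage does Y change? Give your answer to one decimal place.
719.8%

For Y = 2X^6:
If X → X(1 + 0.42)
Then Y → Y · (1 + 0.42)^6
     ≈ Y · 8.1984

Percentage change = ((1 + 0.42)^6 − 1) × 100% ≈ 719.8%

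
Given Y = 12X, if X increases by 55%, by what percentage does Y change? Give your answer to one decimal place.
55.0%

For Y = 12X:
If X → X(1 + 0.55)
Then Y → Y · (1 + 0.55)^1
     = Y · 1.5500

Percentage change = ((1 + 0.55)^1 − 1) × 100% = 55.0%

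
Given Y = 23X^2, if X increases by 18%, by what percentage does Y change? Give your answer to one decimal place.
39.2%

For Y = 23X^2:
If X → X(1 + 0.18)
Then Y → Y · (1 + 0.18)^2
     = Y · 1.3924

Percentage change = ((1 + 0.18)^2 − 1) × 100% ≈ 39.2%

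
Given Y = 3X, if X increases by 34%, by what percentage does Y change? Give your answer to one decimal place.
34.0%

For Y = 3X:
If X → X(1 + 0.34)
Then Y → Y · (1 + 0.34)^1
     = Y · 1.3400

Percentage change = ((1 + 0.34)^1 − 1) × 100% = 34.0%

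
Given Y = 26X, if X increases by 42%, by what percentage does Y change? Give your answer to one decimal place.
42.0%

For Y = 26X:
If X → X(1 + 0.42)
Then Y → Y · (1 + 0.42)^1
     = Y · 1.4200

Percentage change = ((1 + 0.42)^1 − 1) × 100% = 42.0%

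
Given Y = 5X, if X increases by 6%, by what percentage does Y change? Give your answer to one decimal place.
6.0%

For Y = 5X:
If X → X(1 + 0.06)
Then Y → Y · (1 + 0.06)^1
     = Y · 1.0600

Percentage change = ((1 + 0.06)^1 − 1) × 100% = 6.0%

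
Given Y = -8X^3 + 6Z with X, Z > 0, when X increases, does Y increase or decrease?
Y decreases

Taking the partial derivative:
∂Y/∂X = -24X^2

∂Y/∂X = -24X^2 < 0 (assuming positive values)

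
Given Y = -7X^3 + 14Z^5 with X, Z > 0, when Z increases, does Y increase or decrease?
Y increases

Taking the partial derivative:
∂Y/∂Z = 70Z^4

∂Y/∂Z = 70Z^4 > 0 (assuming positive values)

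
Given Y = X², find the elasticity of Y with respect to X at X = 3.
Elasticity = 2

Elasticity = (dY/dX) · (X/Y)

dY/dX = 2·X
At X = 3: dY/dX = 6, Y = 9

Elasticity = 6 · (3 / 9) = 2

Interpretation: for a small percentage change in X, the percentage change in Y is approximately 2.00 times as large.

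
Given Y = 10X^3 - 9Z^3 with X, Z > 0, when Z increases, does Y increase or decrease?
Y decreases

Taking the partial derivative:
∂Y/∂Z = -27Z^2

∂Y/∂Z = -27Z^2 < 0 (assuming positive values)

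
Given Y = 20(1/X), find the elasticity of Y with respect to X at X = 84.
Elasticity = -1

Elasticity = (dY/dX) · (X/Y)

dY/dX = -20/X²
At X = 84: dY/dX = -5/1764, Y = 5/21

Elasticity = (-5/1764) · (84 / (5/21)) = -1

Interpretation: for a small percentage change in X, the percentage change in Y is approximately -1.00 times as large.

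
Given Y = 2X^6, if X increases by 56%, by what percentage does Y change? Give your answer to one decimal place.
1341.3%

For Y = 2X^6:
If X → X(1 + 0.56)
Then Y → Y · (1 + 0.56)^6
     ≈ Y · 14.4128

Percentage change = ((1 + 0.56)^6 − 1) × 100% ≈ 1341.3%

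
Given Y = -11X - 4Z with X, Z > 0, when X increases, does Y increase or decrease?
Y decreases

Taking the partial derivative:
∂Y/∂X = -11

∂Y/∂X = -11 < 0 (assuming positive values)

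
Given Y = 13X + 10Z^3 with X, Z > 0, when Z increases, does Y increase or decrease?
Y increases

Taking the partial derivative:
∂Y/∂Z = 30Z^2

∂Y/∂Z = 30Z^2 > 0 (assuming positive values)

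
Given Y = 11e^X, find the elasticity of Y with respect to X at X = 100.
Elasticity = 100

Elasticity = (dY/dX) · (X/Y)

dY/dX = 11·e^X
At X = 100: dY/dX = 11·e^100, Y = 11·e^100

Elasticity = (11·e^100) · (100 / (11·e^100)) = 100

Interpretation: for a small percentage change in X, the percentage change in Y is approximately 100.00 times as large.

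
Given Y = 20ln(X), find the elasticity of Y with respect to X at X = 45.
Elasticity = 1/ln(45) ≈ 0.2627

Elasticity = (dY/dX) · (X/Y)

dY/dX = 20/X
At X = 45: dY/dX = 4/9, Y = 20·ln(45)

Elasticity = (4/9) · (45 / (20·ln(45))) = 1/ln(45) ≈ 0.2627

Interpretation: for a small percentage change in X, the percentage change in Y is approximately 0.26 times as large.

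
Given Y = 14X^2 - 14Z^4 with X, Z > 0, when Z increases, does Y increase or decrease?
Y decreases

Taking the partial derivative:
∂Y/∂Z = -56Z^3

∂Y/∂Z = -56Z^3 < 0 (assuming positive values)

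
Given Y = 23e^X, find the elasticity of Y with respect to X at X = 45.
Elasticity = 45

Elasticity = (dY/dX) · (X/Y)

dY/dX = 23·e^X
At X = 45: dY/dX = 23·e^45, Y = 23·e^45

Elasticity = (23·e^45) · (45 / (23·e^45)) = 45

Interpretation: for a small percentage change in X, the percentage change in Y is approximately 45.00 times as large.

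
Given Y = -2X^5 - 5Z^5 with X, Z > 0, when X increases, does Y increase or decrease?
Y decreases

Taking the partial derivative:
∂Y/∂X = -10X^4

∂Y/∂X = -10X^4 < 0 (assuming positive values)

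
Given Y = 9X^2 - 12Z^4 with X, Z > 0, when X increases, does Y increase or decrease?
Y increases

Taking the partial derivative:
∂Y/∂X = 18X

∂Y/∂X = 18X > 0 (assuming positive values)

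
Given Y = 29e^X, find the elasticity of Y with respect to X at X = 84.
Elasticity = 84

Elasticity = (dY/dX) · (X/Y)

dY/dX = 29·e^X
At X = 84: dY/dX = 29·e^84, Y = 29·e^84

Elasticity = (29·e^84) · (84 / (29·e^84)) = 84

Interpretation: for a small percentage change in X, the percentage change in Y is approximately 84.00 times as large.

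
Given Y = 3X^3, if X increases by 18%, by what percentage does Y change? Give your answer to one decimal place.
64.3%

For Y = 3X^3:
If X → X(1 + 0.18)
Then Y → Y · (1 + 0.18)^3
     ≈ Y · 1.6430

Percentage change = ((1 + 0.18)^3 − 1) × 100% ≈ 64.3%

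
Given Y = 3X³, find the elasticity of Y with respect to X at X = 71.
Elasticity = 3

Elasticity = (dY/dX) · (X/Y)

dY/dX = 9·X²
At X = 71: dY/dX = 45369, Y = 1073733

Elasticity = 45369 · (71 / 1073733) = 3

Interpretation: for a small percentage change in X, the percentage change in Y is approximately 3.00 times as large.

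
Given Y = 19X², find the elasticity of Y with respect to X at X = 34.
Elasticity = 2

Elasticity = (dY/dX) · (X/Y)

dY/dX = 38·X
At X = 34: dY/dX = 1292, Y = 21964

Elasticity = 1292 · (34 / 21964) = 2

Interpretation: for a small percentage change in X, the percentage change in Y is approximately 2.00 times as large.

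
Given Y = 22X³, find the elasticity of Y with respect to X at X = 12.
Elasticity = 3

Elasticity = (dY/dX) · (X/Y)

dY/dX = 66·X²
At X = 12: dY/dX = 9504, Y = 38016

Elasticity = 9504 · (12 / 38016) = 3

Interpretation: for a small percentage change in X, the percentage change in Y is approximately 3.00 times as large.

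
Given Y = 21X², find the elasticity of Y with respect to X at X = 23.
Elasticity = 2

Elasticity = (dY/dX) · (X/Y)

dY/dX = 42·X
At X = 23: dY/dX = 966, Y = 11109

Elasticity = 966 · (23 / 11109) = 2

Interpretation: for a small percentage change in X, the percentage change in Y is approximately 2.00 times as large.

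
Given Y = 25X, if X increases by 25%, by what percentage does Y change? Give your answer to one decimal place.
25.0%

For Y = 25X:
If X → X(1 + 0.25)
Then Y → Y · (1 + 0.25)^1
     = Y · 1.2500

Percentage change = ((1 + 0.25)^1 − 1) × 100% = 25.0%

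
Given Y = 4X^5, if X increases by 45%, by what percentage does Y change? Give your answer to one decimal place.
541.0%

For Y = 4X^5:
If X → X(1 + 0.45)
Then Y → Y · (1 + 0.45)^5
     ≈ Y · 6.4097

Percentage change = ((1 + 0.45)^5 − 1) × 100% ≈ 541.0%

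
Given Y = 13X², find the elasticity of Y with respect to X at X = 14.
Elasticity = 2

Elasticity = (dY/dX) · (X/Y)

dY/dX = 26·X
At X = 14: dY/dX = 364, Y = 2548

Elasticity = 364 · (14 / 2548) = 2

Interpretation: for a small percentage change in X, the percentage change in Y is approximately 2.00 times as large.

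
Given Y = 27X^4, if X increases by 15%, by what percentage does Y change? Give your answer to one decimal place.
74.9%

For Y = 27X^4:
If X → X(1 + 0.15)
Then Y → Y · (1 + 0.15)^4
     ≈ Y · 1.7490

Percentage change = ((1 + 0.15)^4 − 1) × 100% ≈ 74.9%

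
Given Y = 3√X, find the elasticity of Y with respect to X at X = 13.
Elasticity = 1/2

Elasticity = (dY/dX) · (X/Y)

dY/dX = 3/(2·√X)
At X = 13: dY/dX = 3·√13/26, Y = 3·√13

Elasticity = (3·√13/26) · (13 / (3·√13)) = 1/2

Interpretation: for a small percentage change in X, the percentage change in Y is approximately 0.50 times as large.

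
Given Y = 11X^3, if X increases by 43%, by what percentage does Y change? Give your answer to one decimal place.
192.4%

For Y = 11X^3:
If X → X(1 + 0.43)
Then Y → Y · (1 + 0.43)^3
     ≈ Y · 2.9242

Percentage change = ((1 + 0.43)^3 − 1) × 100% ≈ 192.4%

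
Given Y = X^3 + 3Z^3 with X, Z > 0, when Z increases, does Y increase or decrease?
Y increases

Taking the partial derivative:
∂Y/∂Z = 9Z^2

∂Y/∂Z = 9Z^2 > 0 (assuming positive values)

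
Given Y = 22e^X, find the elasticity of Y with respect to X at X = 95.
Elasticity = 95

Elasticity = (dY/dX) · (X/Y)

dY/dX = 22·e^X
At X = 95: dY/dX = 22·e^95, Y = 22·e^95

Elasticity = (22·e^95) · (95 / (22·e^95)) = 95

Interpretation: for a small percentage change in X, the percentage change in Y is approximately 95.00 times as large.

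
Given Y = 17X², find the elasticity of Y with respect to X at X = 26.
Elasticity = 2

Elasticity = (dY/dX) · (X/Y)

dY/dX = 34·X
At X = 26: dY/dX = 884, Y = 11492

Elasticity = 884 · (26 / 11492) = 2

Interpretation: for a small percentage change in X, the percentage change in Y is approximately 2.00 times as large.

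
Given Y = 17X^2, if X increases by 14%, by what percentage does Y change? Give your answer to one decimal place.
30.0%

For Y = 17X^2:
If X → X(1 + 0.14)
Then Y → Y · (1 + 0.14)^2
     = Y · 1.2996

Percentage change = ((1 + 0.14)^2 − 1) × 100% ≈ 30.0%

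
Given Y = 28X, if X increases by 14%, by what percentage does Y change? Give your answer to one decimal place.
14.0%

For Y = 28X:
If X → X(1 + 0.14)
Then Y → Y · (1 + 0.14)^1
     = Y · 1.1400

Percentage change = ((1 + 0.14)^1 − 1) × 100% = 14.0%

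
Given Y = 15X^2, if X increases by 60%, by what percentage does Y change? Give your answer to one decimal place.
156.0%

For Y = 15X^2:
If X → X(1 + 0.6)
Then Y → Y · (1 + 0.6)^2
     = Y · 2.5600

Percentage change = ((1 + 0.6)^2 − 1) × 100% = 156.0%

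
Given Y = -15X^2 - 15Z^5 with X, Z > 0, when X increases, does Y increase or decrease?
Y decreases

Taking the partial derivative:
∂Y/∂X = -30X

∂Y/∂X = -30X < 0 (assuming positive values)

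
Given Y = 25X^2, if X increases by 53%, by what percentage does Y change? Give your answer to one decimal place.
134.1%

For Y = 25X^2:
If X → X(1 + 0.53)
Then Y → Y · (1 + 0.53)^2
     = Y · 2.3409

Percentage change = ((1 + 0.53)^2 − 1) × 100% ≈ 134.1%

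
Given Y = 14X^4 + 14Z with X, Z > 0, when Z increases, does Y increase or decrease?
Y increases

Taking the partial derivative:
∂Y/∂Z = 14

∂Y/∂Z = 14 > 0 (assuming positive values)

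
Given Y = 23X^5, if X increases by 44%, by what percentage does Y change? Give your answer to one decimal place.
519.2%

For Y = 23X^5:
If X → X(1 + 0.44)
Then Y → Y · (1 + 0.44)^5
     ≈ Y · 6.1917

Percentage change = ((1 + 0.44)^5 − 1) × 100% ≈ 519.2%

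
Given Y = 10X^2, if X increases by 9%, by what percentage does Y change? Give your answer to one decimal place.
18.8%

For Y = 10X^2:
If X → X(1 + 0.09)
Then Y → Y · (1 + 0.09)^2
     = Y · 1.1881

Percentage change = ((1 + 0.09)^2 − 1) × 100% ≈ 18.8%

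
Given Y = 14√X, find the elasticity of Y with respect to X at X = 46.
Elasticity = 1/2

Elasticity = (dY/dX) · (X/Y)

dY/dX = 7/√X
At X = 46: dY/dX = 7·√46/46, Y = 14·√46

Elasticity = (7·√46/46) · (46 / (14·√46)) = 1/2

Interpretation: for a small percentage change in X, the percentage change in Y is approximately 0.50 times as large.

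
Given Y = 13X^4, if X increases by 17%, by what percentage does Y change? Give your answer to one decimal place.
87.4%

For Y = 13X^4:
If X → X(1 + 0.17)
Then Y → Y · (1 + 0.17)^4
     ≈ Y · 1.8739

Percentage change = ((1 + 0.17)^4 − 1) × 100% ≈ 87.4%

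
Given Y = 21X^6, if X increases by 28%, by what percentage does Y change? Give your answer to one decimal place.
339.8%

For Y = 21X^6:
If X → X(1 + 0.28)
Then Y → Y · (1 + 0.28)^6
     ≈ Y · 4.3980

Percentage change = ((1 + 0.28)^6 − 1) × 100% ≈ 339.8%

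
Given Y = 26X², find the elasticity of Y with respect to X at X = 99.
Elasticity = 2

Elasticity = (dY/dX) · (X/Y)

dY/dX = 52·X
At X = 99: dY/dX = 5148, Y = 254826

Elasticity = 5148 · (99 / 254826) = 2

Interpretation: for a small percentage change in X, the percentage change in Y is approximately 2.00 times as large.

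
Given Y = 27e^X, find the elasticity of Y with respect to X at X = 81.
Elasticity = 81

Elasticity = (dY/dX) · (X/Y)

dY/dX = 27·e^X
At X = 81: dY/dX = 27·e^81, Y = 27·e^81

Elasticity = (27·e^81) · (81 / (27·e^81)) = 81

Interpretation: for a small percentage change in X, the percentage change in Y is approximately 81.00 times as large.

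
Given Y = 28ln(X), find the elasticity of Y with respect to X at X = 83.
Elasticity = 1/ln(83) ≈ 0.2263

Elasticity = (dY/dX) · (X/Y)

dY/dX = 28/X
At X = 83: dY/dX = 28/83, Y = 28·ln(83)

Elasticity = (28/83) · (83 / (28·ln(83))) = 1/ln(83) ≈ 0.2263

Interpretation: for a small percentage change in X, the percentage change in Y is approximately 0.23 times as large.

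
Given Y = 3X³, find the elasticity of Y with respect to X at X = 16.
Elasticity = 3

Elasticity = (dY/dX) · (X/Y)

dY/dX = 9·X²
At X = 16: dY/dX = 2304, Y = 12288

Elasticity = 2304 · (16 / 12288) = 3

Interpretation: for a small percentage change in X, the percentage change in Y is approximately 3.00 times as large.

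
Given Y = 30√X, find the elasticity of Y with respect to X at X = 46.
Elasticity = 1/2

Elasticity = (dY/dX) · (X/Y)

dY/dX = 15/√X
At X = 46: dY/dX = 15·√46/46, Y = 30·√46

Elasticity = (15·√46/46) · (46 / (30·√46)) = 1/2

Interpretation: for a small percentage change in X, the percentage change in Y is approximately 0.50 times as large.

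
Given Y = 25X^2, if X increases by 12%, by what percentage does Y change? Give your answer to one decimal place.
25.4%

For Y = 25X^2:
If X → X(1 + 0.12)
Then Y → Y · (1 + 0.12)^2
     = Y · 1.2544

Percentage change = ((1 + 0.12)^2 − 1) × 100% ≈ 25.4%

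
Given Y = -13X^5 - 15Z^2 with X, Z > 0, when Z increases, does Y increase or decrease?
Y decreases

Taking the partial derivative:
∂Y/∂Z = -30Z

∂Y/∂Z = -30Z < 0 (assuming positive values)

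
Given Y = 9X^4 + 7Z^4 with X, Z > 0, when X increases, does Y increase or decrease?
Y increases

Taking the partial derivative:
∂Y/∂X = 36X^3

∂Y/∂X = 36X^3 > 0 (assuming positive values)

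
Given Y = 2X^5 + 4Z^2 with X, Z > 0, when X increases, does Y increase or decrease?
Y increases

Taking the partial derivative:
∂Y/∂X = 10X^4

∂Y/∂X = 10X^4 > 0 (assuming positive values)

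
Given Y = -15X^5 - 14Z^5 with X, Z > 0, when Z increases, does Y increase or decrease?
Y decreases

Taking the partial derivative:
∂Y/∂Z = -70Z^4

∂Y/∂Z = -70Z^4 < 0 (assuming positive values)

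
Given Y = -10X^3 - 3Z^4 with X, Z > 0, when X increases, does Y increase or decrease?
Y decreases

Taking the partial derivative:
∂Y/∂X = -30X^2

∂Y/∂X = -30X^2 < 0 (assuming positive values)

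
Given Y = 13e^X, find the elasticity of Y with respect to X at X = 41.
Elasticity = 41

Elasticity = (dY/dX) · (X/Y)

dY/dX = 13·e^X
At X = 41: dY/dX = 13·e^41, Y = 13·e^41

Elasticity = (13·e^41) · (41 / (13·e^41)) = 41

Interpretation: for a small percentage change in X, the percentage change in Y is approximately 41.00 times as large.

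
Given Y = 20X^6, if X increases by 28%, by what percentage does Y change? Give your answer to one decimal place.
339.8%

For Y = 20X^6:
If X → X(1 + 0.28)
Then Y → Y · (1 + 0.28)^6
     ≈ Y · 4.3980

Percentage change = ((1 + 0.28)^6 − 1) × 100% ≈ 339.8%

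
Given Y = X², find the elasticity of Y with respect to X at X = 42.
Elasticity = 2

Elasticity = (dY/dX) · (X/Y)

dY/dX = 2·X
At X = 42: dY/dX = 84, Y = 1764

Elasticity = 84 · (42 / 1764) = 2

Interpretation: for a small percentage change in X, the percentage change in Y is approximately 2.00 times as large.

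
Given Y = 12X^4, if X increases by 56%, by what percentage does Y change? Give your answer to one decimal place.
492.2%

For Y = 12X^4:
If X → X(1 + 0.56)
Then Y → Y · (1 + 0.56)^4
     ≈ Y · 5.9224

Percentage change = ((1 + 0.56)^4 − 1) × 100% ≈ 492.2%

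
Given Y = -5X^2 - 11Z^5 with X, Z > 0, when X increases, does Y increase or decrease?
Y decreases

Taking the partial derivative:
∂Y/∂X = -10X

∂Y/∂X = -10X < 0 (assuming positive values)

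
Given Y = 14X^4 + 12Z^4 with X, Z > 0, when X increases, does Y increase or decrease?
Y increases

Taking the partial derivative:
∂Y/∂X = 56X^3

∂Y/∂X = 56X^3 > 0 (assuming positive values)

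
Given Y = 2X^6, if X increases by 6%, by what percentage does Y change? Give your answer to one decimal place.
41.9%

For Y = 2X^6:
If X → X(1 + 0.06)
Then Y → Y · (1 + 0.06)^6
     ≈ Y · 1.4185

Percentage change = ((1 + 0.06)^6 − 1) × 100% ≈ 41.9%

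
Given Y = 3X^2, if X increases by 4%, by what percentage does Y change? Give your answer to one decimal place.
8.2%

For Y = 3X^2:
If X → X(1 + 0.04)
Then Y → Y · (1 + 0.04)^2
     = Y · 1.0816

Percentage change = ((1 + 0.04)^2 − 1) × 100% ≈ 8.2%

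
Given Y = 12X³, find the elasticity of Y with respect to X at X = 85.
Elasticity = 3

Elasticity = (dY/dX) · (X/Y)

dY/dX = 36·X²
At X = 85: dY/dX = 260100, Y = 7369500

Elasticity = 260100 · (85 / 7369500) = 3

Interpretation: for a small percentage change in X, the percentage change in Y is approximately 3.00 times as large.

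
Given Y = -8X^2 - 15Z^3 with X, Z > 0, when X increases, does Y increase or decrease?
Y decreases

Taking the partial derivative:
∂Y/∂X = -16X

∂Y/∂X = -16X < 0 (assuming positive values)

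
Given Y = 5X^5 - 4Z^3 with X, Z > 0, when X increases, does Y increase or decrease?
Y increases

Taking the partial derivative:
∂Y/∂X = 25X^4

∂Y/∂X = 25X^4 > 0 (assuming positive values)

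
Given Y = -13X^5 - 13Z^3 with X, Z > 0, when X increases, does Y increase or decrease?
Y decreases

Taking the partial derivative:
∂Y/∂X = -65X^4

∂Y/∂X = -65X^4 < 0 (assuming positive values)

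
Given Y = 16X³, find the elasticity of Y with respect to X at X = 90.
Elasticity = 3

Elasticity = (dY/dX) · (X/Y)

dY/dX = 48·X²
At X = 90: dY/dX = 388800, Y = 11664000

Elasticity = 388800 · (90 / 11664000) = 3

Interpretation: for a small percentage change in X, the percentage change in Y is approximately 3.00 times as large.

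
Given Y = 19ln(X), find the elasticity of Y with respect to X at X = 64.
Elasticity = 1/ln(64) ≈ 0.2404

Elasticity = (dY/dX) · (X/Y)

dY/dX = 19/X
At X = 64: dY/dX = 19/64, Y = 19·ln(64)

Elasticity = (19/64) · (64 / (19·ln(64))) = 1/ln(64) ≈ 0.2404

Interpretation: for a small percentage change in X, the percentage change in Y is approximately 0.24 times as large.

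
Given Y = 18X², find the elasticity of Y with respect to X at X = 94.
Elasticity = 2

Elasticity = (dY/dX) · (X/Y)

dY/dX = 36·X
At X = 94: dY/dX = 3384, Y = 159048

Elasticity = 3384 · (94 / 159048) = 2

Interpretation: for a small percentage change in X, the percentage change in Y is approximately 2.00 times as large.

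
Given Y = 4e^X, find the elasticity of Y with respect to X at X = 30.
Elasticity = 30

Elasticity = (dY/dX) · (X/Y)

dY/dX = 4·e^X
At X = 30: dY/dX = 4·e^30, Y = 4·e^30

Elasticity = (4·e^30) · (30 / (4·e^30)) = 30

Interpretation: for a small percentage change in X, the percentage change in Y is approximately 30.00 times as large.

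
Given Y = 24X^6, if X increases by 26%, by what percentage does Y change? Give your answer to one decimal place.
300.2%

For Y = 24X^6:
If X → X(1 + 0.26)
Then Y → Y · (1 + 0.26)^6
     ≈ Y · 4.0015

Percentage change = ((1 + 0.26)^6 − 1) × 100% ≈ 300.2%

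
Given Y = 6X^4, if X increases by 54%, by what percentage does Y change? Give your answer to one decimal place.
462.4%

For Y = 6X^4:
If X → X(1 + 0.54)
Then Y → Y · (1 + 0.54)^4
     ≈ Y · 5.6245

Percentage change = ((1 + 0.54)^4 − 1) × 100% ≈ 462.4%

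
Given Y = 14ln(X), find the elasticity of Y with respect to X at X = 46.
Elasticity = 1/ln(46) ≈ 0.2612

Elasticity = (dY/dX) · (X/Y)

dY/dX = 14/X
At X = 46: dY/dX = 7/23, Y = 14·ln(46)

Elasticity = (7/23) · (46 / (14·ln(46))) = 1/ln(46) ≈ 0.2612

Interpretation: for a small percentage change in X, the percentage change in Y is approximately 0.26 times as large.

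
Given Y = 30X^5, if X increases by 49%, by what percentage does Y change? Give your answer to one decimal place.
634.4%

For Y = 30X^5:
If X → X(1 + 0.49)
Then Y → Y · (1 + 0.49)^5
     ≈ Y · 7.3440

Percentage change = ((1 + 0.49)^5 − 1) × 100% ≈ 634.4%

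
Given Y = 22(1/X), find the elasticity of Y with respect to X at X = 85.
Elasticity = -1

Elasticity = (dY/dX) · (X/Y)

dY/dX = -22/X²
At X = 85: dY/dX = -22/7225, Y = 22/85

Elasticity = (-22/7225) · (85 / (22/85)) = -1

Interpretation: for a small percentage change in X, the percentage change in Y is approximately -1.00 times as large.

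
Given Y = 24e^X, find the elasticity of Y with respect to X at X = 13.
Elasticity = 13

Elasticity = (dY/dX) · (X/Y)

dY/dX = 24·e^X
At X = 13: dY/dX = 24·e^13, Y = 24·e^13

Elasticity = (24·e^13) · (13 / (24·e^13)) = 13

Interpretation: for a small percentage change in X, the percentage change in Y is approximately 13.00 times as large.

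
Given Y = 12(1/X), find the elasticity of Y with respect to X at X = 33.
Elasticity = -1

Elasticity = (dY/dX) · (X/Y)

dY/dX = -12/X²
At X = 33: dY/dX = -4/363, Y = 4/11

Elasticity = (-4/363) · (33 / (4/11)) = -1

Interpretation: for a small percentage change in X, the percentage change in Y is approximately -1.00 times as large.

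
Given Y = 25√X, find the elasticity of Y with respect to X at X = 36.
Elasticity = 1/2

Elasticity = (dY/dX) · (X/Y)

dY/dX = 25/(2·√X)
At X = 36: dY/dX = 25/12, Y = 150

Elasticity = (25/12) · (36 / 150) = 1/2

Interpretation: for a small percentage change in X, the percentage change in Y is approximately 0.50 times as large.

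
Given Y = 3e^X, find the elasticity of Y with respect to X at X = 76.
Elasticity = 76

Elasticity = (dY/dX) · (X/Y)

dY/dX = 3·e^X
At X = 76: dY/dX = 3·e^76, Y = 3·e^76

Elasticity = (3·e^76) · (76 / (3·e^76)) = 76

Interpretation: for a small percentage change in X, the percentage change in Y is approximately 76.00 times as large.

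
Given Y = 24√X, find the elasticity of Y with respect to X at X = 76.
Elasticity = 1/2

Elasticity = (dY/dX) · (X/Y)

dY/dX = 12/√X
At X = 76: dY/dX = 6·√19/19, Y = 48·√19

Elasticity = (6·√19/19) · (76 / (48·√19)) = 1/2

Interpretation: for a small percentage change in X, the percentage change in Y is approximately 0.50 times as large.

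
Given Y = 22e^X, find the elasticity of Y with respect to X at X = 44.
Elasticity = 44

Elasticity = (dY/dX) · (X/Y)

dY/dX = 22·e^X
At X = 44: dY/dX = 22·e^44, Y = 22·e^44

Elasticity = (22·e^44) · (44 / (22·e^44)) = 44

Interpretation: for a small percentage change in X, the percentage change in Y is approximately 44.00 times as large.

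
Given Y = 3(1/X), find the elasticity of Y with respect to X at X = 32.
Elasticity = -1

Elasticity = (dY/dX) · (X/Y)

dY/dX = -3/X²
At X = 32: dY/dX = -3/1024, Y = 3/32

Elasticity = (-3/1024) · (32 / (3/32)) = -1

Interpretation: for a small percentage change in X, the percentage change in Y is approximately -1.00 times as large.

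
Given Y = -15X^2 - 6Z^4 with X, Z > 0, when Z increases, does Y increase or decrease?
Y decreases

Taking the partial derivative:
∂Y/∂Z = -24Z^3

∂Y/∂Z = -24Z^3 < 0 (assuming positive values)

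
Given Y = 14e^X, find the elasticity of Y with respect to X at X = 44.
Elasticity = 44

Elasticity = (dY/dX) · (X/Y)

dY/dX = 14·e^X
At X = 44: dY/dX = 14·e^44, Y = 14·e^44

Elasticity = (14·e^44) · (44 / (14·e^44)) = 44

Interpretation: for a small percentage change in X, the percentage change in Y is approximately 44.00 times as large.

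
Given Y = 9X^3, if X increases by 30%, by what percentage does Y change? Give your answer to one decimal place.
119.7%

For Y = 9X^3:
If X → X(1 + 0.3)
Then Y → Y · (1 + 0.3)^3
     = Y · 2.1970

Percentage change = ((1 + 0.3)^3 − 1) × 100% = 119.7%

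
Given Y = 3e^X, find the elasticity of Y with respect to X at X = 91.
Elasticity = 91

Elasticity = (dY/dX) · (X/Y)

dY/dX = 3·e^X
At X = 91: dY/dX = 3·e^91, Y = 3·e^91

Elasticity = (3·e^91) · (91 / (3·e^91)) = 91

Interpretation: for a small percentage change in X, the percentage change in Y is approximately 91.00 times as large.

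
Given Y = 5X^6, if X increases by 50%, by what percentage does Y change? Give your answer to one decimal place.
1039.1%

For Y = 5X^6:
If X → X(1 + 0.5)
Then Y → Y · (1 + 0.5)^6
     ≈ Y · 11.3906

Percentage change = ((1 + 0.5)^6 − 1) × 100% ≈ 1039.1%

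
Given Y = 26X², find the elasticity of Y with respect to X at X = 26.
Elasticity = 2

Elasticity = (dY/dX) · (X/Y)

dY/dX = 52·X
At X = 26: dY/dX = 1352, Y = 17576

Elasticity = 1352 · (26 / 17576) = 2

Interpretation: for a small percentage change in X, the percentage change in Y is approximately 2.00 times as large.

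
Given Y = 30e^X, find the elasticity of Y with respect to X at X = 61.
Elasticity = 61

Elasticity = (dY/dX) · (X/Y)

dY/dX = 30·e^X
At X = 61: dY/dX = 30·e^61, Y = 30·e^61

Elasticity = (30·e^61) · (61 / (30·e^61)) = 61

Interpretation: for a small percentage change in X, the percentage change in Y is approximately 61.00 times as large.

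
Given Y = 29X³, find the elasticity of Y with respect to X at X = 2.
Elasticity = 3

Elasticity = (dY/dX) · (X/Y)

dY/dX = 87·X²
At X = 2: dY/dX = 348, Y = 232

Elasticity = 348 · (2 / 232) = 3

Interpretation: for a small percentage change in X, the percentage change in Y is approximately 3.00 times as large.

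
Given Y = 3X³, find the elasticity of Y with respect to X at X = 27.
Elasticity = 3

Elasticity = (dY/dX) · (X/Y)

dY/dX = 9·X²
At X = 27: dY/dX = 6561, Y = 59049

Elasticity = 6561 · (27 / 59049) = 3

Interpretation: for a small percentage change in X, the percentage change in Y is approximately 3.00 times as large.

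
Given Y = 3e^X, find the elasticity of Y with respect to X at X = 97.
Elasticity = 97

Elasticity = (dY/dX) · (X/Y)

dY/dX = 3·e^X
At X = 97: dY/dX = 3·e^97, Y = 3·e^97

Elasticity = (3·e^97) · (97 / (3·e^97)) = 97

Interpretation: for a small percentage change in X, the percentage change in Y is approximately 97.00 times as large.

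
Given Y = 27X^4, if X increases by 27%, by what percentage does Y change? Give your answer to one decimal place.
160.1%

For Y = 27X^4:
If X → X(1 + 0.27)
Then Y → Y · (1 + 0.27)^4
     ≈ Y · 2.6014

Percentage change = ((1 + 0.27)^4 − 1) × 100% ≈ 160.1%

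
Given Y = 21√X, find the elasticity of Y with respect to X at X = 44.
Elasticity = 1/2

Elasticity = (dY/dX) · (X/Y)

dY/dX = 21/(2·√X)
At X = 44: dY/dX = 21·√11/44, Y = 42·√11

Elasticity = (21·√11/44) · (44 / (42·√11)) = 1/2

Interpretation: for a small percentage change in X, the percentage change in Y is approximately 0.50 times as large.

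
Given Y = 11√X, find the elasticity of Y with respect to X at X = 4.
Elasticity = 1/2

Elasticity = (dY/dX) · (X/Y)

dY/dX = 11/(2·√X)
At X = 4: dY/dX = 11/4, Y = 22

Elasticity = (11/4) · (4 / 22) = 1/2

Interpretation: for a small percentage change in X, the percentage change in Y is approximately 0.50 times as large.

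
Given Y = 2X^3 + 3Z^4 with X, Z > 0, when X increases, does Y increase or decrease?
Y increases

Taking the partial derivative:
∂Y/∂X = 6X^2

∂Y/∂X = 6X^2 > 0 (assuming positive values)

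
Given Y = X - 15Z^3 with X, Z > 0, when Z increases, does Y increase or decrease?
Y decreases

Taking the partial derivative:
∂Y/∂Z = -45Z^2

∂Y/∂Z = -45Z^2 < 0 (assuming positive values)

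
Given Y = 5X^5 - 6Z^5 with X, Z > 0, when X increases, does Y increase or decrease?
Y increases

Taking the partial derivative:
∂Y/∂X = 25X^4

∂Y/∂X = 25X^4 > 0 (assuming positive values)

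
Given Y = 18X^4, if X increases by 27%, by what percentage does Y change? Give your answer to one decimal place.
160.1%

For Y = 18X^4:
If X → X(1 + 0.27)
Then Y → Y · (1 + 0.27)^4
     ≈ Y · 2.6014

Percentage change = ((1 + 0.27)^4 − 1) × 100% ≈ 160.1%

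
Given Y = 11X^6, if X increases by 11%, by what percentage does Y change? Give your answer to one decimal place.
87.0%

For Y = 11X^6:
If X → X(1 + 0.11)
Then Y → Y · (1 + 0.11)^6
     ≈ Y · 1.8704

Percentage change = ((1 + 0.11)^6 − 1) × 100% ≈ 87.0%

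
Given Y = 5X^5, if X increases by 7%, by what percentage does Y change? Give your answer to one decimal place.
40.3%

For Y = 5X^5:
If X → X(1 + 0.07)
Then Y → Y · (1 + 0.07)^5
     ≈ Y · 1.4026

Percentage change = ((1 + 0.07)^5 − 1) × 100% ≈ 40.3%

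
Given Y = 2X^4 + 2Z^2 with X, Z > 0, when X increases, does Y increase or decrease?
Y increases

Taking the partial derivative:
∂Y/∂X = 8X^3

∂Y/∂X = 8X^3 > 0 (assuming positive values)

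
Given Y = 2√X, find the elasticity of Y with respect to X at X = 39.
Elasticity = 1/2

Elasticity = (dY/dX) · (X/Y)

dY/dX = 1/√X
At X = 39: dY/dX = √39/39, Y = 2·√39

Elasticity = (√39/39) · (39 / (2·√39)) = 1/2

Interpretation: for a small percentage change in X, the percentage change in Y is approximately 0.50 times as large.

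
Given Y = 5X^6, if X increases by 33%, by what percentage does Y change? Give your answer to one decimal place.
453.5%

For Y = 5X^6:
If X → X(1 + 0.33)
Then Y → Y · (1 + 0.33)^6
     ≈ Y · 5.5349

Percentage change = ((1 + 0.33)^6 − 1) × 100% ≈ 453.5%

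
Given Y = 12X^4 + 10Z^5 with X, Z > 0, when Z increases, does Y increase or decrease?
Y increases

Taking the partial derivative:
∂Y/∂Z = 50Z^4

∂Y/∂Z = 50Z^4 > 0 (assuming positive values)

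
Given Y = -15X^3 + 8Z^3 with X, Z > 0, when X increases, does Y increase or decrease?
Y decreases

Taking the partial derivative:
∂Y/∂X = -45X^2

∂Y/∂X = -45X^2 < 0 (assuming positive values)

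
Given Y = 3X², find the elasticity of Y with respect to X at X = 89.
Elasticity = 2

Elasticity = (dY/dX) · (X/Y)

dY/dX = 6·X
At X = 89: dY/dX = 534, Y = 23763

Elasticity = 534 · (89 / 23763) = 2

Interpretation: for a small percentage change in X, the percentage change in Y is approximately 2.00 times as large.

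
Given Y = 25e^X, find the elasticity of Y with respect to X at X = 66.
Elasticity = 66

Elasticity = (dY/dX) · (X/Y)

dY/dX = 25·e^X
At X = 66: dY/dX = 25·e^66, Y = 25·e^66

Elasticity = (25·e^66) · (66 / (25·e^66)) = 66

Interpretation: for a small percentage change in X, the percentage change in Y is approximately 66.00 times as large.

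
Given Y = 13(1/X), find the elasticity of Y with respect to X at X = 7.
Elasticity = -1

Elasticity = (dY/dX) · (X/Y)

dY/dX = -13/X²
At X = 7: dY/dX = -13/49, Y = 13/7

Elasticity = (-13/49) · (7 / (13/7)) = -1

Interpretation: for a small percentage change in X, the percentage change in Y is approximately -1.00 times as large.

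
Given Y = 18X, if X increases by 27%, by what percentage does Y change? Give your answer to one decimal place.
27.0%

For Y = 18X:
If X → X(1 + 0.27)
Then Y → Y · (1 + 0.27)^1
     = Y · 1.2700

Percentage change = ((1 + 0.27)^1 − 1) × 100% = 27.0%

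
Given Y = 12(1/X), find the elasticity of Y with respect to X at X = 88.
Elasticity = -1

Elasticity = (dY/dX) · (X/Y)

dY/dX = -12/X²
At X = 88: dY/dX = -3/1936, Y = 3/22

Elasticity = (-3/1936) · (88 / (3/22)) = -1

Interpretation: for a small percentage change in X, the percentage change in Y is approximately -1.00 times as large.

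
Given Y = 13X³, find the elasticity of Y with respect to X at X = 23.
Elasticity = 3

Elasticity = (dY/dX) · (X/Y)

dY/dX = 39·X²
At X = 23: dY/dX = 20631, Y = 158171

Elasticity = 20631 · (23 / 158171) = 3

Interpretation: for a small percentage change in X, the percentage change in Y is approximately 3.00 times as large.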